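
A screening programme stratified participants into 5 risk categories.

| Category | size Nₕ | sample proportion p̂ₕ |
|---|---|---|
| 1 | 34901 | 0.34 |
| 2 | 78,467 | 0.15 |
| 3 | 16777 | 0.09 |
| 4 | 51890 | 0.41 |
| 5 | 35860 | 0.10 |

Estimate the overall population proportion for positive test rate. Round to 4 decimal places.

N = 34901 + 78467 + 16777 + 51890 + 35860 = 217895.
Overall proportion = Σ (Nₕ/N)·p̂ₕ.
Σ Nₕp̂ₕ = 11866.34 + 11770.05 + 1509.93 + 21274.9 + 3586 = 50007.22.
50007.22 / 217895 = 0.229501... → 0.2295.

0.2295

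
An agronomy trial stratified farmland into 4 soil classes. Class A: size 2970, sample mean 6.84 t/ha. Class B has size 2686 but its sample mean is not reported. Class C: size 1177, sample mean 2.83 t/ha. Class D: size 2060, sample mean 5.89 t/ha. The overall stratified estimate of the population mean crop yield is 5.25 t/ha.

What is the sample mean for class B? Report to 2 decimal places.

Σ Nₕx̄ₕ = N·μ, so 2686·x̄_B = 8893·5.25 − (2970·6.84 + 1177·2.83 + 2060·5.89).
= 46688.25 − 35779.11 = 10909.14.
x̄_B = 10909.14 / 2686 = 4.0615... → 4.06.

4.06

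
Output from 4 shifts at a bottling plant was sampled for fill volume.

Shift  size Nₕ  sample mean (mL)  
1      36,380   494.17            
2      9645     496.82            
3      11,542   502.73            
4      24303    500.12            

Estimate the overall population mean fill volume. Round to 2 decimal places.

497.46

N = 36380 + 9645 + 11542 + 24303 = 81870.
Overall mean = Σ (Nₕ/N)·x̄ₕ — weight by population share, not a simple average.
Σ Nₕx̄ₕ = 36380·494.17 + 9645·496.82 + 11542·502.73 + 24303·500.12 = 17977904.6 + 4791828.9 + 5802509.66 + 12154416.36 = 40726659.52.
Divide by N: 40726659.52 / 81870 = 497.4552... → 497.46.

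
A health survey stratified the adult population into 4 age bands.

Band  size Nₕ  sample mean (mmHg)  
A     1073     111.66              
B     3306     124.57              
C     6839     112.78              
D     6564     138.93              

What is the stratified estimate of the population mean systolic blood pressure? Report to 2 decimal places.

124.56

N = 1073 + 3306 + 6839 + 6564 = 17782.
Overall mean = Σ (Nₕ/N)·x̄ₕ — weight by population share, not a simple average.
Σ Nₕx̄ₕ = 1073·111.66 + 3306·124.57 + 6839·112.78 + 6564·138.93 = 119811.18 + 411828.42 + 771302.42 + 911936.52 = 2214878.54.
Divide by N: 2214878.54 / 17782 = 124.5573... → 124.56.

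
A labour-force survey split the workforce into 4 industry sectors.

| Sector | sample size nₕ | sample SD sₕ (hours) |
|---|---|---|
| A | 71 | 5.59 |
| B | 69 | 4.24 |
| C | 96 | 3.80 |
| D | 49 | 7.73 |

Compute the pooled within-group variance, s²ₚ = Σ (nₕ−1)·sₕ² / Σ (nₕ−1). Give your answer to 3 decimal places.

27.223

Degrees of freedom: 70 + 68 + 95 + 48 = 281.
Σ(nₕ−1)sₕ² = 70·31.2481 + 68·17.9776 + 95·14.44 + 48·59.7529 = 7649.783.
s²ₚ = 7649.783 / 281 = 27.22343... → 27.223.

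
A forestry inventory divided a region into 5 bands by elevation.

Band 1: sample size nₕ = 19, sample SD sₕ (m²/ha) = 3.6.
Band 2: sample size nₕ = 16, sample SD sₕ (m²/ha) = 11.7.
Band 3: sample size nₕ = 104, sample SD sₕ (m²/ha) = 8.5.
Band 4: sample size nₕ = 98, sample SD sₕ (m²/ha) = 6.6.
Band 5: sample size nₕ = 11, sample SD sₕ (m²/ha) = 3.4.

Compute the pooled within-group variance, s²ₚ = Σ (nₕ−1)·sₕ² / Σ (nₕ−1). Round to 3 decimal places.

1: (19−1)·3.6² = 18·12.96 = 233.28
2: (16−1)·11.7² = 15·136.89 = 2053.35
3: (104−1)·8.5² = 103·72.25 = 7441.75
4: (98−1)·6.6² = 97·43.56 = 4225.32
5: (11−1)·3.4² = 10·11.56 = 115.6
Numerator = 14069.3; denominator = Σ(nₕ−1) = 243.
s²ₚ = 14069.3/243 = 57.89835... → 57.898.

57.898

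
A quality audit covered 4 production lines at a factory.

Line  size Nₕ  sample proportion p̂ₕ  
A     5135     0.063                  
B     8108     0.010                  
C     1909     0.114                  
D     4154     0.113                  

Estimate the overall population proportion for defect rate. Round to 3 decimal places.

0.057

Wₕ = Nₕ/N with N = 19306: 0.2660, 0.4200, 0.0989, 0.2152.
p̂_st = 0.2660·0.063 + 0.4200·0.010 + 0.0989·0.114 + 0.2152·0.113 ≈ 0.05654... → 0.057.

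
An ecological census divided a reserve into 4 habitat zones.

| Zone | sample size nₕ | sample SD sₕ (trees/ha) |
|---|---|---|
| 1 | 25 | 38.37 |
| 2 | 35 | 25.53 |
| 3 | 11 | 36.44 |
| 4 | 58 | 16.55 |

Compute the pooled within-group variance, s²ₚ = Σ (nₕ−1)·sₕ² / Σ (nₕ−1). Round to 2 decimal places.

1: (25−1)·38.37² = 24·1472.2569 = 35334.1656
2: (35−1)·25.53² = 34·651.7809 = 22160.5506
3: (11−1)·36.44² = 10·1327.8736 = 13278.736
4: (58−1)·16.55² = 57·273.9025 = 15612.4425
Numerator = 86385.8947; denominator = Σ(nₕ−1) = 125.
s²ₚ = 86385.8947/125 = 691.0872... → 691.09.

691.09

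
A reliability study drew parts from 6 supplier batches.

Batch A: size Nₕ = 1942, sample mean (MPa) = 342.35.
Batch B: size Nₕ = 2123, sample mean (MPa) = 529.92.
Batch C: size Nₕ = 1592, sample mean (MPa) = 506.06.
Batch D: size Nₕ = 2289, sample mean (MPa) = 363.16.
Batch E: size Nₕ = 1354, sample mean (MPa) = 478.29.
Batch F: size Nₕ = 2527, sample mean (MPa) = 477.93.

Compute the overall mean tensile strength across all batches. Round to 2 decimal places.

x̄_st = (Σ Nₕx̄ₕ) / (Σ Nₕ) = (1942·342.35 + 2123·529.92 + 1592·506.06 + 2289·363.16 + 1354·478.29 + 2527·477.93) / 11827
= 5282118.39 / 11827 = 446.6152... → 446.62.

446.62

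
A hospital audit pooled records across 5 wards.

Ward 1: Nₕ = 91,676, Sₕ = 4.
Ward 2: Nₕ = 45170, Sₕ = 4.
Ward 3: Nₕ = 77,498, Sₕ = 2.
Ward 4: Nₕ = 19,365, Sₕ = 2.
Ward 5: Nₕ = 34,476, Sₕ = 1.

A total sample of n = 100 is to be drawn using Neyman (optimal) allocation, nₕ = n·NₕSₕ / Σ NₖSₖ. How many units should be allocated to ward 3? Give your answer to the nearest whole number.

Σ NₕSₕ = 91676·4 + 45170·4 + 77498·2 + 19365·2 + 34476·1 = 775586.
Share for 3: 154996/775586 = 0.19984.
n_3 = 100 × 0.19984 = 19.984... → 20.

20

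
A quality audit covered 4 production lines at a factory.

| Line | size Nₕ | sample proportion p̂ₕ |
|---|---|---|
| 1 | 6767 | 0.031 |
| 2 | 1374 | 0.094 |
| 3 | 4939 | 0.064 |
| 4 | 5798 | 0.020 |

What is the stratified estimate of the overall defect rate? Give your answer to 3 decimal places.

0.041

Wₕ = Nₕ/N with N = 18878: 0.3585, 0.0728, 0.2616, 0.3071.
p̂_st = 0.3585·0.031 + 0.0728·0.094 + 0.2616·0.064 + 0.3071·0.020 ≈ 0.04084... → 0.041.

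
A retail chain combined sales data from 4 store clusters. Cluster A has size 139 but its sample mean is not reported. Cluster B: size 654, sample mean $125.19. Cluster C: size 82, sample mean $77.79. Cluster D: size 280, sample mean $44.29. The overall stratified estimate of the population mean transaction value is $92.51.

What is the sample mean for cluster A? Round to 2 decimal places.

44.57

N = 139 + 654 + 82 + 280 = 1155.
Overall total = μ·N = 92.51·1155 = 106849.05.
Subtract the known strata: 654·125.19 + 82·77.79 + 280·44.29 = 100654.24.
Remaining total for cluster A: 106849.05 − 100654.24 = 6194.81.
Divide by its size: 6194.81 / 139 = 44.5670... → 44.57.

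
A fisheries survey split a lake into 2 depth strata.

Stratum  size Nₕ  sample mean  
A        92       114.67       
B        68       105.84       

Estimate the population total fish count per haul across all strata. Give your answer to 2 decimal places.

17746.76

Population total = Σ Nₕ·x̄ₕ (each stratum's size times its mean).
92·114.67 + 68·105.84 = 10549.64 + 7197.12 = 17746.76.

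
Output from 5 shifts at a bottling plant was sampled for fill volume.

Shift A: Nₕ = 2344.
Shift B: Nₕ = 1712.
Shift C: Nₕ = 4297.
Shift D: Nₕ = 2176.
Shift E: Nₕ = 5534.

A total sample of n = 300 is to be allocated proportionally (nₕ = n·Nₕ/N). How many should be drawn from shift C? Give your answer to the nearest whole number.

N = 2344 + 1712 + 4297 + 2176 + 5534 = 16063.
n_C = 300·4297/16063 = 80.253... → 80.

80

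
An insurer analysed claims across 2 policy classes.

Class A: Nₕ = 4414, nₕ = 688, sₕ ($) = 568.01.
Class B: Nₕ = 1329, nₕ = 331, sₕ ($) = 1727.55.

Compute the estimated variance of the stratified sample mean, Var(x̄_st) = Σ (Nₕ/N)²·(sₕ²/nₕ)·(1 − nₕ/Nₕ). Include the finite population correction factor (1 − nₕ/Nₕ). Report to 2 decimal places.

N = 5743; Wₕ = Nₕ/N.
class A: (4414/5743)²·568.01²/688·(1 − 688/4414) = 233.84122
class B: (1329/5743)²·1727.55²/331·(1 − 331/1329) = 362.58610
Sum = 596.42732 → 596.43.

596.43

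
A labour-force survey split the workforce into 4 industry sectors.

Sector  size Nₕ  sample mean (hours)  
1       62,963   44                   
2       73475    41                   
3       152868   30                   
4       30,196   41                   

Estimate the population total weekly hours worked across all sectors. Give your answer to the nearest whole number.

1: 62963·44 = 2770372
2: 73475·41 = 3012475
3: 152868·30 = 4586040
4: 30196·41 = 1238036
τ̂ = Σ Nₕx̄ₕ = 11606923.

11606923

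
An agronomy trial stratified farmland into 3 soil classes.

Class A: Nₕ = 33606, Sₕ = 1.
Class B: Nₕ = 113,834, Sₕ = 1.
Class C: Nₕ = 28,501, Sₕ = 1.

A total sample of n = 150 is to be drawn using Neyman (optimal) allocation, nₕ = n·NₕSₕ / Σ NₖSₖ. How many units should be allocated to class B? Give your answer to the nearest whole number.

97

Σ NₕSₕ = 33606·1 + 113834·1 + 28501·1 = 175941.
Share for B: 113834/175941 = 0.64700.
n_B = 150 × 0.64700 = 97.050... → 97.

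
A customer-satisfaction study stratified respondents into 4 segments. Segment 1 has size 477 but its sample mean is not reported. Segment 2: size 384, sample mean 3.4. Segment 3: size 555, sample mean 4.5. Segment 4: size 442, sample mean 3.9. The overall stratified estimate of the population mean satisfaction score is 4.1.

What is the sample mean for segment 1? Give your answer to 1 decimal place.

4.4

Σ Nₕx̄ₕ = N·μ, so 477·x̄_1 = 1858·4.1 − (384·3.4 + 555·4.5 + 442·3.9).
= 7617.8 − 5526.9 = 2090.9.
x̄_1 = 2090.9 / 477 = 4.383... → 4.4.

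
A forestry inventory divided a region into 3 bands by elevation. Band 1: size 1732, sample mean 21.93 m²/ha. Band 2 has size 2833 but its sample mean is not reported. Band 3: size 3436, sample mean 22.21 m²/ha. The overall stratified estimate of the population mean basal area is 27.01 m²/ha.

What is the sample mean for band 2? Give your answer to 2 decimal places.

N = 1732 + 2833 + 3436 = 8001.
Overall total = μ·N = 27.01·8001 = 216107.01.
Subtract the known strata: 1732·21.93 + 3436·22.21 = 114296.32.
Remaining total for band 2: 216107.01 − 114296.32 = 101810.69.
Divide by its size: 101810.69 / 2833 = 35.9374... → 35.94.

35.94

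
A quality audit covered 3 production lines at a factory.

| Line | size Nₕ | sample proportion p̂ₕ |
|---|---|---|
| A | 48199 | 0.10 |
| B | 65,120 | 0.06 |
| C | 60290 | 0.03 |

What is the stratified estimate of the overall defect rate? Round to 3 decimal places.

N = 48199 + 65120 + 60290 = 173609.
Overall proportion = Σ (Nₕ/N)·p̂ₕ.
Σ Nₕp̂ₕ = 4819.9 + 3907.2 + 1808.7 = 10535.8.
10535.8 / 173609 = 0.06069... → 0.061.

0.061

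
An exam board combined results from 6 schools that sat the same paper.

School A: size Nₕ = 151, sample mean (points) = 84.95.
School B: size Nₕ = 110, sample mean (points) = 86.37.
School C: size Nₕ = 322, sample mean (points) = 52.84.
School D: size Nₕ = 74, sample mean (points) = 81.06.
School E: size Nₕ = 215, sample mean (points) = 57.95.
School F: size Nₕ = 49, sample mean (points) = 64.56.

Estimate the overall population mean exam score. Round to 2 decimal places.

N = 921; weights Wₕ = Nₕ/N = (0.1640, 0.1194, 0.3496, 0.0803, 0.2334, 0.0532).
x̄_st = Σ Wₕ·x̄ₕ = 0.1640·84.95 + 0.1194·86.37 + 0.3496·52.84 + 0.0803·81.06 + 0.2334·57.95 + 0.0532·64.56 ≈ 66.1930...
→ 66.19.

66.19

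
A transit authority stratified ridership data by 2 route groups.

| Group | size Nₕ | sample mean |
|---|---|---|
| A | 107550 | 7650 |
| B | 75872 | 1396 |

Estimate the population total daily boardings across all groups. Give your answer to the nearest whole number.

928674812

A: 107550·7650 = 822757500
B: 75872·1396 = 105917312
τ̂ = Σ Nₕx̄ₕ = 928674812.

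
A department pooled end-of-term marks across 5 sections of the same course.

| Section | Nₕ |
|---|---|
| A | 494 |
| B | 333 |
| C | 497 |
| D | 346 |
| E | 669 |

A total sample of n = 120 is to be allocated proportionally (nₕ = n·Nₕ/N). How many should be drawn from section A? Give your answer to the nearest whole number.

Share of section A = 494/2339 = 0.21120.
Allocate 120 × 0.21120 = 25.344... → 25.

25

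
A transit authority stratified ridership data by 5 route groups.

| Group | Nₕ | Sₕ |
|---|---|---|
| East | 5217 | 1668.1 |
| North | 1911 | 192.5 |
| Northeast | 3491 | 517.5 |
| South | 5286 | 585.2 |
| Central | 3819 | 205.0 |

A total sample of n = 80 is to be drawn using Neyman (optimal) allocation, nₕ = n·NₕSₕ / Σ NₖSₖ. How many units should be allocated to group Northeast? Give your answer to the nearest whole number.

10

Σ NₕSₕ = 5217·1668.1 + 1911·192.5 + 3491·517.5 + 5286·585.2 + 3819·205.0 = 14753199.9.
Share for Northeast: 1806592.5/14753199.9 = 0.12245.
n_Northeast = 80 × 0.12245 = 9.796... → 10.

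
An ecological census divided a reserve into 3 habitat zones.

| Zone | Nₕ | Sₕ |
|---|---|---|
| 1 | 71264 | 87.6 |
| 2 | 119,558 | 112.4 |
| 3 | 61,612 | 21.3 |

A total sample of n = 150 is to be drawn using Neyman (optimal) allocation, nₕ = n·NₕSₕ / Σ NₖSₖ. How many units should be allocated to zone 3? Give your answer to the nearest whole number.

9

Σ NₕSₕ = 71264·87.6 + 119558·112.4 + 61612·21.3 = 20993381.2.
Share for 3: 1312335.6/20993381.2 = 0.06251.
n_3 = 150 × 0.06251 = 9.377... → 9.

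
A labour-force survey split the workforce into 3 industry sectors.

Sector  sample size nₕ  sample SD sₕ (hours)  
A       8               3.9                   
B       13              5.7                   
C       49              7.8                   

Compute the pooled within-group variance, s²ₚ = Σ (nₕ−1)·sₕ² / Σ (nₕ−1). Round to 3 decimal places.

50.995

A: (8−1)·3.9² = 7·15.21 = 106.47
B: (13−1)·5.7² = 12·32.49 = 389.88
C: (49−1)·7.8² = 48·60.84 = 2920.32
Numerator = 3416.67; denominator = Σ(nₕ−1) = 67.
s²ₚ = 3416.67/67 = 50.99507... → 50.995.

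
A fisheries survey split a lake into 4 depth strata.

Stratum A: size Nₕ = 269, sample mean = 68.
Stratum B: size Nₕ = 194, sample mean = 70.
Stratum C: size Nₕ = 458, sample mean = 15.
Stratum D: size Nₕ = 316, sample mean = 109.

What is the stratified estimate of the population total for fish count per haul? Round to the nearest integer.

Population total = Σ Nₕ·x̄ₕ (each stratum's size times its mean).
269·68 + 194·70 + 458·15 + 316·109 = 18292 + 13580 + 6870 + 34444 = 73186.

73186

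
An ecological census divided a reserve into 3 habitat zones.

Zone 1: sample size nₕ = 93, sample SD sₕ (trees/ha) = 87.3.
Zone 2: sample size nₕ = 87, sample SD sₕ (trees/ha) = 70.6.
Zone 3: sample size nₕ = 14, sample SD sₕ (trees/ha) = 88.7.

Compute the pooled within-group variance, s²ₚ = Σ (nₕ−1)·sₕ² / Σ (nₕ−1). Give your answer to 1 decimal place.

6450.8

Degrees of freedom: 92 + 86 + 13 = 191.
Σ(nₕ−1)sₕ² = 92·7621.29 + 86·4984.36 + 13·7867.69 = 1232093.61.
s²ₚ = 1232093.61 / 191 = 6450.752... → 6450.8.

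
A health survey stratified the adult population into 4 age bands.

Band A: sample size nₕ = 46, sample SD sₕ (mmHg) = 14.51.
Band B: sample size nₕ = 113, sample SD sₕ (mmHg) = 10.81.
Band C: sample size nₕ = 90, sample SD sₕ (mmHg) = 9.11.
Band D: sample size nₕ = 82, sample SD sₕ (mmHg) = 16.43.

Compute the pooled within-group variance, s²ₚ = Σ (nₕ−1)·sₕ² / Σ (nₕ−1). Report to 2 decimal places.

Degrees of freedom: 45 + 112 + 89 + 81 = 327.
Σ(nₕ−1)sₕ² = 45·210.5401 + 112·116.8561 + 89·82.9921 + 81·269.9449 = 51814.0215.
s²ₚ = 51814.0215 / 327 = 158.4527... → 158.45.

158.45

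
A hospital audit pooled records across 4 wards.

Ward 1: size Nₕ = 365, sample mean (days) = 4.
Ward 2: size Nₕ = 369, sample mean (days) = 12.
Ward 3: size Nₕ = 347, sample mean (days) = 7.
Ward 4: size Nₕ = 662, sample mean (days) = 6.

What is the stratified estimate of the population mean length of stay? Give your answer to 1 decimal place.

N = 1743; weights Wₕ = Nₕ/N = (0.2094, 0.2117, 0.1991, 0.3798).
x̄_st = Σ Wₕ·x̄ₕ = 0.2094·4 + 0.2117·12 + 0.1991·7 + 0.3798·6 ≈ 7.050...
→ 7.1.

7.1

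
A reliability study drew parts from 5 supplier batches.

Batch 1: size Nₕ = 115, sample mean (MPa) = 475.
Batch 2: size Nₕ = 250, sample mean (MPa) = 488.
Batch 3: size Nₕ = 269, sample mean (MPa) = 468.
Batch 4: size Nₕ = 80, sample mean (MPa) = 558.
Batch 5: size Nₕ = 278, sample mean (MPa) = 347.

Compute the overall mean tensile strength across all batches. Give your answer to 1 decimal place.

447.2

N = 992; weights Wₕ = Nₕ/N = (0.1159, 0.2520, 0.2712, 0.0806, 0.2802).
x̄_st = Σ Wₕ·x̄ₕ = 0.1159·475 + 0.2520·488 + 0.2712·468 + 0.0806·558 + 0.2802·347 ≈ 447.201...
→ 447.2.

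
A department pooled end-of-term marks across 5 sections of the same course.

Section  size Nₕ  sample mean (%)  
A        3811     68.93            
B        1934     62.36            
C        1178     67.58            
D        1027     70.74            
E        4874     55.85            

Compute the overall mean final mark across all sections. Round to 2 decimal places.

62.99

N = 3811 + 1934 + 1178 + 1027 + 4874 = 12824.
Overall mean = Σ (Nₕ/N)·x̄ₕ — weight by population share, not a simple average.
Σ Nₕx̄ₕ = 3811·68.93 + 1934·62.36 + 1178·67.58 + 1027·70.74 + 4874·55.85 = 262692.23 + 120604.24 + 79609.24 + 72649.98 + 272212.9 = 807768.59.
Divide by N: 807768.59 / 12824 = 62.9888... → 62.99.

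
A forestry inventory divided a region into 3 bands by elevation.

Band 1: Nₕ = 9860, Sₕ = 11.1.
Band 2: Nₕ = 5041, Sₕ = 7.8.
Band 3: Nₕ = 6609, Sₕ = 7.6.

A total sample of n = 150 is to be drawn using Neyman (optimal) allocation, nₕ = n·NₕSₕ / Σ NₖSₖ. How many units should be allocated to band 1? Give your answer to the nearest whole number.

Σ NₕSₕ = 9860·11.1 + 5041·7.8 + 6609·7.6 = 198994.2.
Share for 1: 109446/198994.2 = 0.55000.
n_1 = 150 × 0.55000 = 82.499... → 82.

82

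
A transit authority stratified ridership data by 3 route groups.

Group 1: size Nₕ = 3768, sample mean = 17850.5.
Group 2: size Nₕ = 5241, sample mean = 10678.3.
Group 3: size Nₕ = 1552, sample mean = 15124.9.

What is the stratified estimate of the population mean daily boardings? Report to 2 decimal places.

x̄_st = (Σ Nₕx̄ₕ) / (Σ Nₕ) = (3768·17850.5 + 5241·10678.3 + 1552·15124.9) / 10561
= 146699499.1 / 10561 = 13890.6826... → 13890.68.

13890.68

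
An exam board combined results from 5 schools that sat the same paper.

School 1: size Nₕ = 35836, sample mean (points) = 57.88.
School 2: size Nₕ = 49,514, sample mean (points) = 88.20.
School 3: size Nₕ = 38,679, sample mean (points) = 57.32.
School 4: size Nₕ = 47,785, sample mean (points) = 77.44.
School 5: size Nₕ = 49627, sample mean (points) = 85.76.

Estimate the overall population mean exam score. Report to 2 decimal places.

x̄_st = (Σ Nₕx̄ₕ) / (Σ Nₕ) = (35836·57.88 + 49514·88.20 + 38679·57.32 + 47785·77.44 + 49627·85.76) / 221441
= 16614884.68 / 221441 = 75.0308... → 75.03.

75.03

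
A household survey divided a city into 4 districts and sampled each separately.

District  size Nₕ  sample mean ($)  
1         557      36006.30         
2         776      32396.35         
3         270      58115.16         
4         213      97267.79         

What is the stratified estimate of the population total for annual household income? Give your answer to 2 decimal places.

1: 557·36006.30 = 20055509.1
2: 776·32396.35 = 25139567.6
3: 270·58115.16 = 15691093.2
4: 213·97267.79 = 20718039.27
τ̂ = Σ Nₕx̄ₕ = 81604209.17.

81604209.17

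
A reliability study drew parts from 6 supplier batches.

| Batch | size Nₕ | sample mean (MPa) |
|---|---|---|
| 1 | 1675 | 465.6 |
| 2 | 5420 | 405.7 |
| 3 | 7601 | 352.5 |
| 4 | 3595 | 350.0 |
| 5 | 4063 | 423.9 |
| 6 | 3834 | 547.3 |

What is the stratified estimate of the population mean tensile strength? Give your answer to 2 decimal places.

x̄_st = (Σ Nₕx̄ₕ) / (Σ Nₕ) = (1675·465.6 + 5420·405.7 + 7601·352.5 + 3595·350.0 + 4063·423.9 + 3834·547.3) / 26188
= 10737030.4 / 26188 = 409.9981... → 410.00.

410.00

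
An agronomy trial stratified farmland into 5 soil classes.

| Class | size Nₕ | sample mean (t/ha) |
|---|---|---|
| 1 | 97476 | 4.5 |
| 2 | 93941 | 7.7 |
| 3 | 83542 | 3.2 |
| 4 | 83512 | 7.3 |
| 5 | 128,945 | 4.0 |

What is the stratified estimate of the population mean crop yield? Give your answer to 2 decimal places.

N = 487416; weights Wₕ = Nₕ/N = (0.2000, 0.1927, 0.1714, 0.1713, 0.2645).
x̄_st = Σ Wₕ·x̄ₕ = 0.2000·4.5 + 0.1927·7.7 + 0.1714·3.2 + 0.1713·7.3 + 0.2645·4.0 ≈ 5.2414...
→ 5.24.

5.24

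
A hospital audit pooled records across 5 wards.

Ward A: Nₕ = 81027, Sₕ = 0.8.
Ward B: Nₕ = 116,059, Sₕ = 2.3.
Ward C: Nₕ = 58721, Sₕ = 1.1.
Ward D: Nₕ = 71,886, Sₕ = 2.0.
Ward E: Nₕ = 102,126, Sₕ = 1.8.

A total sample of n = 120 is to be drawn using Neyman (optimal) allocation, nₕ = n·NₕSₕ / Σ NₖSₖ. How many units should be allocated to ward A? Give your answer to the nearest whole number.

11

A: NₕSₕ = 81027·0.8 = 64821.6
B: NₕSₕ = 116059·2.3 = 266935.7
C: NₕSₕ = 58721·1.1 = 64593.1
D: NₕSₕ = 71886·2.0 = 143772
E: NₕSₕ = 102126·1.8 = 183826.8
Σ NₕSₕ = 723949.2.
n_A = 120·64821.6/723949.2 = 10.745... → 11.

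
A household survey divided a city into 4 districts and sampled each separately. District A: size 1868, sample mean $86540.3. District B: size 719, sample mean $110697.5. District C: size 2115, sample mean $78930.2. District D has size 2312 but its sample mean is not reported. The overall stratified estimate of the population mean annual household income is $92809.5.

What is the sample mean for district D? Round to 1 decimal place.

105008.5

Σ Nₕx̄ₕ = N·μ, so 2312·x̄_D = 7014·92809.5 − (1868·86540.3 + 719·110697.5 + 2115·78930.2).
= 650965833 − 408186155.9 = 242779677.1.
x̄_D = 242779677.1 / 2312 = 105008.511... → 105008.5.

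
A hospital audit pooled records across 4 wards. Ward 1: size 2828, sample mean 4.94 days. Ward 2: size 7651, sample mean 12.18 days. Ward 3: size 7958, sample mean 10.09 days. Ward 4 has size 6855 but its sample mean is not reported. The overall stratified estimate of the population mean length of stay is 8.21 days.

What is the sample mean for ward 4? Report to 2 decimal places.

2.95

N = 2828 + 7651 + 7958 + 6855 = 25292.
Overall total = μ·N = 8.21·25292 = 207647.32.
Subtract the known strata: 2828·4.94 + 7651·12.18 + 7958·10.09 = 187455.72.
Remaining total for ward 4: 207647.32 − 187455.72 = 20191.6.
Divide by its size: 20191.6 / 6855 = 2.9455... → 2.95.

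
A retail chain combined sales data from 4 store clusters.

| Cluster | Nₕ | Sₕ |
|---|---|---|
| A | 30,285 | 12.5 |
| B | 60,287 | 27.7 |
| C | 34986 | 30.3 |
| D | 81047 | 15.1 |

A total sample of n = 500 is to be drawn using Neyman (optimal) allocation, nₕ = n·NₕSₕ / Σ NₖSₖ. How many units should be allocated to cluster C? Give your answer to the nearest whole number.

122

A: NₕSₕ = 30285·12.5 = 378562.5
B: NₕSₕ = 60287·27.7 = 1669949.9
C: NₕSₕ = 34986·30.3 = 1060075.8
D: NₕSₕ = 81047·15.1 = 1223809.7
Σ NₕSₕ = 4332397.9.
n_C = 500·1060075.8/4332397.9 = 122.343... → 122.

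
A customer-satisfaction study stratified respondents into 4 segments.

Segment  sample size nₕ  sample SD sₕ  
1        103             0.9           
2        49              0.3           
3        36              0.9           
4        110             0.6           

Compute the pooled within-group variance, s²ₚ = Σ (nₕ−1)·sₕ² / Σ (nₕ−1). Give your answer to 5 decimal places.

1: (103−1)·0.9² = 102·0.81 = 82.62
2: (49−1)·0.3² = 48·0.09 = 4.32
3: (36−1)·0.9² = 35·0.81 = 28.35
4: (110−1)·0.6² = 109·0.36 = 39.24
Numerator = 154.53; denominator = Σ(nₕ−1) = 294.
s²ₚ = 154.53/294 = 0.5256122... → 0.52561.

0.52561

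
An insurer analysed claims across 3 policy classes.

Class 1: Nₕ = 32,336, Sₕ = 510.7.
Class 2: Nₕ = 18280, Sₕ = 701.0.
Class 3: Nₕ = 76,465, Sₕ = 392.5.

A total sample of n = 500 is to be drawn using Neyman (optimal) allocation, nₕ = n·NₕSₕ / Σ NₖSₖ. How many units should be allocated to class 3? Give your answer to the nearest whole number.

1: NₕSₕ = 32336·510.7 = 16513995.2
2: NₕSₕ = 18280·701.0 = 12814280
3: NₕSₕ = 76465·392.5 = 30012512.5
Σ NₕSₕ = 59340787.7.
n_3 = 500·30012512.5/59340787.7 = 252.883... → 253.

253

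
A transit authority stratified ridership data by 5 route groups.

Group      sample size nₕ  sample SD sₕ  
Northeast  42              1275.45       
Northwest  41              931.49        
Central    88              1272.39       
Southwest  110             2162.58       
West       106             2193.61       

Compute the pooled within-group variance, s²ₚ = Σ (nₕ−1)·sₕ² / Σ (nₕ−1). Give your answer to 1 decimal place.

Northeast: (42−1)·1275.45² = 41·1626772.7025 = 66697680.8025
Northwest: (41−1)·931.49² = 40·867673.6201 = 34706944.804
Central: (88−1)·1272.39² = 87·1618976.3121 = 140850939.1527
Southwest: (110−1)·2162.58² = 109·4676752.2564 = 509765995.9476
West: (106−1)·2193.61² = 105·4811924.8321 = 505252107.3705
Numerator = 1257273668.0773; denominator = Σ(nₕ−1) = 382.
s²ₚ = 1257273668.0773/382 = 3291292.325... → 3291292.3.

3291292.3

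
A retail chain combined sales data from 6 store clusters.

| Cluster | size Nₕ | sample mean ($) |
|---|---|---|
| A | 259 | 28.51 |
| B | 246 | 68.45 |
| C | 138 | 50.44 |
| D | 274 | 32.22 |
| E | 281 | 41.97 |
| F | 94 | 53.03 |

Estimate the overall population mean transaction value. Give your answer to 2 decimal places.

43.96

N = 1292; weights Wₕ = Nₕ/N = (0.2005, 0.1904, 0.1068, 0.2121, 0.2175, 0.0728).
x̄_st = Σ Wₕ·x̄ₕ = 0.2005·28.51 + 0.1904·68.45 + 0.1068·50.44 + 0.2121·32.22 + 0.2175·41.97 + 0.0728·53.03 ≈ 43.9552...
→ 43.96.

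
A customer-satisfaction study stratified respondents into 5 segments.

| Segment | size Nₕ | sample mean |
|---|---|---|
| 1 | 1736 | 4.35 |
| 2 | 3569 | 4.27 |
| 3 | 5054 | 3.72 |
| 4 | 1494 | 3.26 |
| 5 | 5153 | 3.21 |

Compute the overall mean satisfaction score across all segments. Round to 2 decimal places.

3.70

x̄_st = (Σ Nₕx̄ₕ) / (Σ Nₕ) = (1736·4.35 + 3569·4.27 + 5054·3.72 + 1494·3.26 + 5153·3.21) / 17006
= 63003.68 / 17006 = 3.7048... → 3.70.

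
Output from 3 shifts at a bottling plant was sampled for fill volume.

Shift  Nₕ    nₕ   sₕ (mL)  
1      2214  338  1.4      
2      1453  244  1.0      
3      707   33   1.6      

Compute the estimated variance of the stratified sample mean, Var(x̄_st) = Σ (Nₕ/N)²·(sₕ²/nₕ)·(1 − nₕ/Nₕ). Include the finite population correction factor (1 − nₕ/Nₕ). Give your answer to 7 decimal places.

N = 4374; Wₕ = Nₕ/N.
shift 1: (2214/4374)²·1.4²/338·(1 − 338/2214) = 0.0012589030
shift 2: (1453/4374)²·1.0²/244·(1 − 244/1453) = 0.0003763089
shift 3: (707/4374)²·1.6²/33·(1 − 33/707) = 0.0019321809
Sum = 0.0035673928 → 0.0035674.

0.0035674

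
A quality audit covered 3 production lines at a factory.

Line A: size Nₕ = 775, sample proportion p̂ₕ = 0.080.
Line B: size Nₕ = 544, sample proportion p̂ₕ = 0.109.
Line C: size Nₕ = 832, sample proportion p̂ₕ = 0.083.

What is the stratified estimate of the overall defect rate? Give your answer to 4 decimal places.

0.0885

Wₕ = Nₕ/N with N = 2151: 0.3603, 0.2529, 0.3868.
p̂_st = 0.3603·0.080 + 0.2529·0.109 + 0.3868·0.083 ≈ 0.088495... → 0.0885.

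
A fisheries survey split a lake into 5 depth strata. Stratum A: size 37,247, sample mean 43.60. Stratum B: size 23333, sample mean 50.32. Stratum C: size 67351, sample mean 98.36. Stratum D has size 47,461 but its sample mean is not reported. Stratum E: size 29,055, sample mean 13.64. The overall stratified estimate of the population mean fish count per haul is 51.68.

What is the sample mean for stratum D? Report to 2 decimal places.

N = 37247 + 23333 + 67351 + 47461 + 29055 = 204447.
Overall total = μ·N = 51.68·204447 = 10565820.96.
Subtract the known strata: 37247·43.60 + 23333·50.32 + 67351·98.36 + 29055·13.64 = 9819040.32.
Remaining total for stratum D: 10565820.96 − 9819040.32 = 746780.64.
Divide by its size: 746780.64 / 47461 = 15.7346... → 15.73.

15.73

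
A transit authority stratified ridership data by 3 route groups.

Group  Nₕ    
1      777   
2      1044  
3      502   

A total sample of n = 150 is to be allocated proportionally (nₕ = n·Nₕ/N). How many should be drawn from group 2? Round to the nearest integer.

67

Share of group 2 = 1044/2323 = 0.44942.
Allocate 150 × 0.44942 = 67.413... → 67.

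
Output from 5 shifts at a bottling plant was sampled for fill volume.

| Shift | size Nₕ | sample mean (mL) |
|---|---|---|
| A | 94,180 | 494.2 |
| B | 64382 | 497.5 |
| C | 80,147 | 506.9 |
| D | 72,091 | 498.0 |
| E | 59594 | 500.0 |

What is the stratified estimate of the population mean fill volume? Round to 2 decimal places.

x̄_st = (Σ Nₕx̄ₕ) / (Σ Nₕ) = (94180·494.2 + 64382·497.5 + 80147·506.9 + 72091·498.0 + 59594·500.0) / 370394
= 184898633.3 / 370394 = 499.1945... → 499.19.

499.19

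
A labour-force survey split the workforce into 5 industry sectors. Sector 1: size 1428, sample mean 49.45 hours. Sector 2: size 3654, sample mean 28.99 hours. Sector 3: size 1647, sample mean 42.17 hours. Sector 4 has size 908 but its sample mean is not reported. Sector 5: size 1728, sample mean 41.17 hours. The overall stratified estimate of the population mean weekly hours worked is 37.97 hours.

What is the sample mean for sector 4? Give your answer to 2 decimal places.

N = 1428 + 3654 + 1647 + 908 + 1728 = 9365.
Overall total = μ·N = 37.97·9365 = 355589.05.
Subtract the known strata: 1428·49.45 + 3654·28.99 + 1647·42.17 + 1728·41.17 = 317139.81.
Remaining total for sector 4: 355589.05 − 317139.81 = 38449.24.
Divide by its size: 38449.24 / 908 = 42.3450... → 42.34.

42.34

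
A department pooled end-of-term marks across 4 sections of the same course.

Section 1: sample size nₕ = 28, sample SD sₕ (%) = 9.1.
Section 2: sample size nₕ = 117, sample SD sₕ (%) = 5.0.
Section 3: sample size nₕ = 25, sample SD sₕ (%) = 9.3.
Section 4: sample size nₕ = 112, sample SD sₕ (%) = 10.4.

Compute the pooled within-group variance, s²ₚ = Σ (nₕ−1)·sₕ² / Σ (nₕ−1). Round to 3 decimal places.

69.127

1: (28−1)·9.1² = 27·82.81 = 2235.87
2: (117−1)·5.0² = 116·25 = 2900
3: (25−1)·9.3² = 24·86.49 = 2075.76
4: (112−1)·10.4² = 111·108.16 = 12005.76
Numerator = 19217.39; denominator = Σ(nₕ−1) = 278.
s²ₚ = 19217.39/278 = 69.12730... → 69.127.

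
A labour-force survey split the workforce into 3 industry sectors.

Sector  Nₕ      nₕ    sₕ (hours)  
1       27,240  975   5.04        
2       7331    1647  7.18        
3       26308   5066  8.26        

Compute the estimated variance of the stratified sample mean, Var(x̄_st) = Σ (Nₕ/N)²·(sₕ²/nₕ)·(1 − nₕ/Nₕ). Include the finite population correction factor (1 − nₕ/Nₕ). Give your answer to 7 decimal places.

N = 60879; Wₕ = Nₕ/N.
sector 1: (27240/60879)²·5.04²/975·(1 − 975/27240) = 0.0050292815
sector 2: (7331/60879)²·7.18²/1647·(1 − 1647/7331) = 0.0003519148
sector 3: (26308/60879)²·8.26²/5066·(1 − 5066/26308) = 0.0020306876
Sum = 0.0074118840 → 0.0074119.

0.0074119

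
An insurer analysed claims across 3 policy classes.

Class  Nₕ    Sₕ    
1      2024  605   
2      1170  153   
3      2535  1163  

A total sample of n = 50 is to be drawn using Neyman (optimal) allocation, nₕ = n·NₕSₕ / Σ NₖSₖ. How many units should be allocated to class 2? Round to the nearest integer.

2

1: NₕSₕ = 2024·605 = 1224520
2: NₕSₕ = 1170·153 = 179010
3: NₕSₕ = 2535·1163 = 2948205
Σ NₕSₕ = 4351735.
n_2 = 50·179010/4351735 = 2.057... → 2.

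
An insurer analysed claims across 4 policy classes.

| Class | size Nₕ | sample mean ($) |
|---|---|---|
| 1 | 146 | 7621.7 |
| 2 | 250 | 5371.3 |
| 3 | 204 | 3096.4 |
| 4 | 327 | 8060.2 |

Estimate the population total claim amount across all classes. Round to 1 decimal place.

5722944.2

1: 146·7621.7 = 1112768.2
2: 250·5371.3 = 1342825
3: 204·3096.4 = 631665.6
4: 327·8060.2 = 2635685.4
τ̂ = Σ Nₕx̄ₕ = 5722944.2.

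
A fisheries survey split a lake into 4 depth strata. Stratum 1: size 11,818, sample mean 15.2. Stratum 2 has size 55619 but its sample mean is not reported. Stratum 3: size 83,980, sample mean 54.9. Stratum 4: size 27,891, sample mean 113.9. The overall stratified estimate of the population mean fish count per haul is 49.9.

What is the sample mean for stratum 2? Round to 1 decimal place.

N = 11818 + 55619 + 83980 + 27891 = 179308.
Overall total = μ·N = 49.9·179308 = 8947469.2.
Subtract the known strata: 11818·15.2 + 83980·54.9 + 27891·113.9 = 7966920.5.
Remaining total for stratum 2: 8947469.2 − 7966920.5 = 980548.7.
Divide by its size: 980548.7 / 55619 = 17.630... → 17.6.

17.6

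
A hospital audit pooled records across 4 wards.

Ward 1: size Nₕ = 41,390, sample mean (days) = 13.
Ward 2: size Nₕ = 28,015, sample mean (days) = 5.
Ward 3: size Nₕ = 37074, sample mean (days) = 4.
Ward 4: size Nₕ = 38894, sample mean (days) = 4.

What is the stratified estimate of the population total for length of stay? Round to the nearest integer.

982017

1: 41390·13 = 538070
2: 28015·5 = 140075
3: 37074·4 = 148296
4: 38894·4 = 155576
τ̂ = Σ Nₕx̄ₕ = 982017.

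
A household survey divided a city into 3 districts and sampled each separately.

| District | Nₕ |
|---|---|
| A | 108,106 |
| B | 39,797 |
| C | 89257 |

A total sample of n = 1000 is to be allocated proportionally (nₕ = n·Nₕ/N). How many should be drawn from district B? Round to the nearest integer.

N = 108106 + 39797 + 89257 = 237160.
n_B = 1000·39797/237160 = 167.807... → 168.

168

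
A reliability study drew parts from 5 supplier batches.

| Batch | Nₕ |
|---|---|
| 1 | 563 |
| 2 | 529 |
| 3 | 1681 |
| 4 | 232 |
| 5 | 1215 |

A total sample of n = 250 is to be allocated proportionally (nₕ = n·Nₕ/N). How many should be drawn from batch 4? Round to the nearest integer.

14

N = 563 + 529 + 1681 + 232 + 1215 = 4220.
n_4 = 250·232/4220 = 13.744... → 14.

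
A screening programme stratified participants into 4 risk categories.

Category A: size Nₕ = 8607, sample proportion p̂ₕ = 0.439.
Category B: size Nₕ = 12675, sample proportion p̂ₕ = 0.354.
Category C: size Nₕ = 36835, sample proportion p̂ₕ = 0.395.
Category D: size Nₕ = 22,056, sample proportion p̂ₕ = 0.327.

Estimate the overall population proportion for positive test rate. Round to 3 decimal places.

0.375

Wₕ = Nₕ/N with N = 80173: 0.1074, 0.1581, 0.4594, 0.2751.
p̂_st = 0.1074·0.439 + 0.1581·0.354 + 0.4594·0.395 + 0.2751·0.327 ≈ 0.37453... → 0.375.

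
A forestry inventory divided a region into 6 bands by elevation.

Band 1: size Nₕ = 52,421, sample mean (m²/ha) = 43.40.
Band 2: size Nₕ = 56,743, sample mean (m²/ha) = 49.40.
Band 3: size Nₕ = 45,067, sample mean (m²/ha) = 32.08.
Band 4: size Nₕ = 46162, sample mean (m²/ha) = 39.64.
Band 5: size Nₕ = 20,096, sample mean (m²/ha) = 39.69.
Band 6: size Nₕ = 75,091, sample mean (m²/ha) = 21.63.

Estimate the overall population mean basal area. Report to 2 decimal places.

N = 52421 + 56743 + 45067 + 46162 + 20096 + 75091 = 295580.
Overall mean = Σ (Nₕ/N)·x̄ₕ — weight by population share, not a simple average.
Σ Nₕx̄ₕ = 52421·43.40 + 56743·49.40 + 45067·32.08 + 46162·39.64 + 20096·39.69 + 75091·21.63 = 2275071.4 + 2803104.2 + 1445749.36 + 1829861.68 + 797610.24 + 1624218.33 = 10775615.21.
Divide by N: 10775615.21 / 295580 = 36.4558... → 36.46.

36.46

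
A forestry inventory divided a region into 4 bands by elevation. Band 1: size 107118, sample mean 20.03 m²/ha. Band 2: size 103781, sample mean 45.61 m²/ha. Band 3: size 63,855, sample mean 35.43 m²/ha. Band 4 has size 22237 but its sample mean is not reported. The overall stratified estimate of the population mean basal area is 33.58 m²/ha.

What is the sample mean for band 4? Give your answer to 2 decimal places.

37.39

N = 107118 + 103781 + 63855 + 22237 = 296991.
Overall total = μ·N = 33.58·296991 = 9972957.78.
Subtract the known strata: 107118·20.03 + 103781·45.61 + 63855·35.43 = 9141407.6.
Remaining total for band 4: 9972957.78 − 9141407.6 = 831550.18.
Divide by its size: 831550.18 / 22237 = 37.3949... → 37.39.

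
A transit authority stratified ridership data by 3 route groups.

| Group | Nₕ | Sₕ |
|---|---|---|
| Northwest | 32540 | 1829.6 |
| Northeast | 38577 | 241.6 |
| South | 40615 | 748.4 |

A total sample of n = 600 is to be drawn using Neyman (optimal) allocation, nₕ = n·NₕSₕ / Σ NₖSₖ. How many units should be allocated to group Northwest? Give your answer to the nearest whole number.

Σ NₕSₕ = 32540·1829.6 + 38577·241.6 + 40615·748.4 = 99251653.2.
Share for Northwest: 59535184/99251653.2 = 0.59984.
n_Northwest = 600 × 0.59984 = 359.904... → 360.

360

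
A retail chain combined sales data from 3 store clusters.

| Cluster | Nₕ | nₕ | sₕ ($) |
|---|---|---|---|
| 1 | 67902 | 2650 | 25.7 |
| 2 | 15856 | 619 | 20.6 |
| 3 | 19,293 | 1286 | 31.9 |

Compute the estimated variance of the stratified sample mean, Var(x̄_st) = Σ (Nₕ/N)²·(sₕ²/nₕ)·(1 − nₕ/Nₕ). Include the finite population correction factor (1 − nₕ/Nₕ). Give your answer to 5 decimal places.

N = 103051; Wₕ = Nₕ/N.
cluster 1: (67902/103051)²·25.7²/2650·(1 − 2650/67902) = 0.10399018
cluster 2: (15856/103051)²·20.6²/619·(1 − 619/15856) = 0.01559669
cluster 3: (19293/103051)²·31.9²/1286·(1 − 1286/19293) = 0.02588672
Sum = 0.14547360 → 0.14547.

0.14547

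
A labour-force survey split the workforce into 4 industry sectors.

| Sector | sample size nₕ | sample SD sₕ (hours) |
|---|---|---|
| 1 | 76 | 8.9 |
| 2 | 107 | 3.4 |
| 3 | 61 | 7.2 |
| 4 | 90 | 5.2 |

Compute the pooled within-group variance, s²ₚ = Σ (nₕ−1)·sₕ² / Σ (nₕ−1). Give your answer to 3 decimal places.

38.434

Degrees of freedom: 75 + 106 + 60 + 89 = 330.
Σ(nₕ−1)sₕ² = 75·79.21 + 106·11.56 + 60·51.84 + 89·27.04 = 12683.07.
s²ₚ = 12683.07 / 330 = 38.43355... → 38.434.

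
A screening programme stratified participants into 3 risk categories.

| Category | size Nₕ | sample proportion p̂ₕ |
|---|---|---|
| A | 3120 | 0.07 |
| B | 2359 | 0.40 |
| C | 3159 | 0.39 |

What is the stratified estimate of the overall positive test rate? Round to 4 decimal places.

0.2771

N = 3120 + 2359 + 3159 = 8638.
Overall proportion = Σ (Nₕ/N)·p̂ₕ.
Σ Nₕp̂ₕ = 218.4 + 943.6 + 1232.01 = 2394.01.
2394.01 / 8638 = 0.277149... → 0.2771.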